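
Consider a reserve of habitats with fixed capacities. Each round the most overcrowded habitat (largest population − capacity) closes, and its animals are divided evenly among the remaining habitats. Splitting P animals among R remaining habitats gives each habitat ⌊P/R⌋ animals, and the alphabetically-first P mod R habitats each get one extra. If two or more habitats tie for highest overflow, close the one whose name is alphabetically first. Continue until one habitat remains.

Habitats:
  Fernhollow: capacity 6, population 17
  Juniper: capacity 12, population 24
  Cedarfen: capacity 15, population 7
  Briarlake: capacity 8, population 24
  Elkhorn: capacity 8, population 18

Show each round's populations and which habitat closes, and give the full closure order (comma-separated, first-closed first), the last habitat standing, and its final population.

Closure order: Briarlake, Juniper, Fernhollow, Elkhorn
Last habitat: Cedarfen with 90 animals

Round 1: Briarlake=24 Cedarfen=7 Elkhorn=18 Fernhollow=17 Juniper=24 → close Briarlake (overflow 16)
  24÷4 = 6 each, +1 to first 0
Round 2: Cedarfen=13 Elkhorn=24 Fernhollow=23 Juniper=30 → close Juniper (overflow 18)
  30÷3 = 10 each, +1 to first 0
Round 3: Cedarfen=23 Elkhorn=34 Fernhollow=33 → close Fernhollow (overflow 27)
  33÷2 = 16 each, +1 to first 1
Round 4: Cedarfen=40 Elkhorn=50 → close Elkhorn (overflow 42)
  50÷1 = 50 each, +1 to first 0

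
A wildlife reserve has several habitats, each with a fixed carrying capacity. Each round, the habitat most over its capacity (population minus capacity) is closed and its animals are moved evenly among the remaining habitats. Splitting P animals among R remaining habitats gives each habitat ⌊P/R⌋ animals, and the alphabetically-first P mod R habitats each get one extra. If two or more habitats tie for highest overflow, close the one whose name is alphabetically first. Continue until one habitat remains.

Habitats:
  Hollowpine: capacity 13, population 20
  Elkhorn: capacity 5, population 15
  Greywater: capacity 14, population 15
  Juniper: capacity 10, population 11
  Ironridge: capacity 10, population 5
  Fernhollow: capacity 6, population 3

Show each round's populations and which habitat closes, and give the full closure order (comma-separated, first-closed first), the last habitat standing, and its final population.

Round 1: Elkhorn=15 Fernhollow=3 Greywater=15 Hollowpine=20 Ironridge=5 Juniper=11 → close Elkhorn (overflow 10)
  15÷5 = 3 each, +1 to first 0
Round 2: Fernhollow=6 Greywater=18 Hollowpine=23 Ironridge=8 Juniper=14 → close Hollowpine (overflow 10)
  23÷4 = 5 each, +1 to first 3
Round 3: Fernhollow=12 Greywater=24 Ironridge=14 Juniper=19 → close Greywater (overflow 10)
  24÷3 = 8 each, +1 to first 0
Round 4: Fernhollow=20 Ironridge=22 Juniper=27 → close Juniper (overflow 17)
  27÷2 = 13 each, +1 to first 1
Round 5: Fernhollow=34 Ironridge=35 → close Fernhollow (overflow 28)
  34÷1 = 34 each, +1 to first 0

Closure order: Elkhorn, Hollowpine, Greywater, Juniper, Fernhollow
Last habitat: Ironridge with 69 animals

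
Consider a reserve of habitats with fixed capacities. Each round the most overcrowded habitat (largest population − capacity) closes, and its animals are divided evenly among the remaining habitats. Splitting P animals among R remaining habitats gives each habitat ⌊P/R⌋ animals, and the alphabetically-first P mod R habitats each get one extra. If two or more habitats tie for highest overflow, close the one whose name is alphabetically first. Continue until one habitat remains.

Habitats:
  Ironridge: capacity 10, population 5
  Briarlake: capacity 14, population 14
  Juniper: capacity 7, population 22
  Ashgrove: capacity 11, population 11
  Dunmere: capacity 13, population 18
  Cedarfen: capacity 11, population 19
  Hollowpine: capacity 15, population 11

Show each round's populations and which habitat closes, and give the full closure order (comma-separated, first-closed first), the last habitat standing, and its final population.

Closure order: Juniper, Cedarfen, Dunmere, Ashgrove, Briarlake, Hollowpine
Last habitat: Ironridge with 100 animals

Round 1: Ashgrove=11 Briarlake=14 Cedarfen=19 Dunmere=18 Hollowpine=11 Ironridge=5 Juniper=22 → close Juniper (overflow 15)
  22÷6 = 3 each, +1 to first 4
Round 2: Ashgrove=15 Briarlake=18 Cedarfen=23 Dunmere=22 Hollowpine=14 Ironridge=8 → close Cedarfen (overflow 12)
  23÷5 = 4 each, +1 to first 3
Round 3: Ashgrove=20 Briarlake=23 Dunmere=27 Hollowpine=18 Ironridge=12 → close Dunmere (overflow 14)
  27÷4 = 6 each, +1 to first 3
Round 4: Ashgrove=27 Briarlake=30 Hollowpine=25 Ironridge=18 → close Ashgrove (overflow 16)
  27÷3 = 9 each, +1 to first 0
Round 5: Briarlake=39 Hollowpine=34 Ironridge=27 → close Briarlake (overflow 25)
  39÷2 = 19 each, +1 to first 1
Round 6: Hollowpine=54 Ironridge=46 → close Hollowpine (overflow 39)
  54÷1 = 54 each, +1 to first 0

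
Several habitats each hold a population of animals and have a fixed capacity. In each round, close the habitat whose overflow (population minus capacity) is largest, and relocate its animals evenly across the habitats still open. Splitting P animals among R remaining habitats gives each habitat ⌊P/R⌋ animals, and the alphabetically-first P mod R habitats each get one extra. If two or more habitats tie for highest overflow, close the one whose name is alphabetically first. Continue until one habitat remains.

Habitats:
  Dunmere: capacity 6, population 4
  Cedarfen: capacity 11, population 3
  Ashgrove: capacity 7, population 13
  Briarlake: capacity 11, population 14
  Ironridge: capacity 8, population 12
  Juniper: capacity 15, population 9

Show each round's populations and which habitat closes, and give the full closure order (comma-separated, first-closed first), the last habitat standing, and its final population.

Closure order: Ashgrove, Briarlake, Ironridge, Dunmere, Cedarfen
Last habitat: Juniper with 55 animals

Round 1: Ashgrove=13 Briarlake=14 Cedarfen=3 Dunmere=4 Ironridge=12 Juniper=9 → close Ashgrove (overflow 6)
  13÷5 = 2 each, +1 to first 3
Round 2: Briarlake=17 Cedarfen=6 Dunmere=7 Ironridge=14 Juniper=11 → close Briarlake (overflow 6)
  17÷4 = 4 each, +1 to first 1
Round 3: Cedarfen=11 Dunmere=11 Ironridge=18 Juniper=15 → close Ironridge (overflow 10)
  18÷3 = 6 each, +1 to first 0
Round 4: Cedarfen=17 Dunmere=17 Juniper=21 → close Dunmere (overflow 11)
  17÷2 = 8 each, +1 to first 1
Round 5: Cedarfen=26 Juniper=29 → close Cedarfen (overflow 15)
  26÷1 = 26 each, +1 to first 0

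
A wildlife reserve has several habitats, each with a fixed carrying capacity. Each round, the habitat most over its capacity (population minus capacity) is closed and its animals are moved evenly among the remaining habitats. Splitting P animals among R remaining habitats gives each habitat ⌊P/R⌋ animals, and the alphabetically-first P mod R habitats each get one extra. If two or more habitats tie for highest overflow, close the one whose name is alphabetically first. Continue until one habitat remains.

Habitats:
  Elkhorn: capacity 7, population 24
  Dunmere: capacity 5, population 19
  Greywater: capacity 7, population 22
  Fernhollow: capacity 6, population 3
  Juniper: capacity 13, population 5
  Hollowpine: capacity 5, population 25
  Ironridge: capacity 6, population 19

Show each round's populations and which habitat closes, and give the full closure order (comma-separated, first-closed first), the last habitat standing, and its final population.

Closure order: Hollowpine, Elkhorn, Dunmere, Greywater, Ironridge, Fernhollow
Last habitat: Juniper with 117 animals

Round 1: Dunmere=19 Elkhorn=24 Fernhollow=3 Greywater=22 Hollowpine=25 Ironridge=19 Juniper=5 → close Hollowpine (overflow 20)
  25÷6 = 4 each, +1 to first 1
Round 2: Dunmere=24 Elkhorn=28 Fernhollow=7 Greywater=26 Ironridge=23 Juniper=9 → close Elkhorn (overflow 21)
  28÷5 = 5 each, +1 to first 3
Round 3: Dunmere=30 Fernhollow=13 Greywater=32 Ironridge=28 Juniper=14 → close Dunmere (overflow 25)
  30÷4 = 7 each, +1 to first 2
Round 4: Fernhollow=21 Greywater=40 Ironridge=35 Juniper=21 → close Greywater (overflow 33)
  40÷3 = 13 each, +1 to first 1
Round 5: Fernhollow=35 Ironridge=48 Juniper=34 → close Ironridge (overflow 42)
  48÷2 = 24 each, +1 to first 0
Round 6: Fernhollow=59 Juniper=58 → close Fernhollow (overflow 53)
  59÷1 = 59 each, +1 to first 0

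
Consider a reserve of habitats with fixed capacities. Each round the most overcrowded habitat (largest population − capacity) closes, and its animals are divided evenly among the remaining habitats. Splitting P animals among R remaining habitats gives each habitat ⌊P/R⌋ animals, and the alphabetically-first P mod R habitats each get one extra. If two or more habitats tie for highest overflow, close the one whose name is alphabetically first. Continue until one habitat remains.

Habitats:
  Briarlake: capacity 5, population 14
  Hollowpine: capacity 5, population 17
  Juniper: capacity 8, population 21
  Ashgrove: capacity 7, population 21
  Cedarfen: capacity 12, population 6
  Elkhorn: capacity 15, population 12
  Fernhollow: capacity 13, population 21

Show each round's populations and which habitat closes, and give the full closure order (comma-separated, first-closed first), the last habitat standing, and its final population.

Closure order: Ashgrove, Juniper, Hollowpine, Briarlake, Fernhollow, Elkhorn
Last habitat: Cedarfen with 112 animals

Round 1: Ashgrove=21 Briarlake=14 Cedarfen=6 Elkhorn=12 Fernhollow=21 Hollowpine=17 Juniper=21 → close Ashgrove (overflow 14)
  21÷6 = 3 each, +1 to first 3
Round 2: Briarlake=18 Cedarfen=10 Elkhorn=16 Fernhollow=24 Hollowpine=20 Juniper=24 → close Juniper (overflow 16)
  24÷5 = 4 each, +1 to first 4
Round 3: Briarlake=23 Cedarfen=15 Elkhorn=21 Fernhollow=29 Hollowpine=24 → close Hollowpine (overflow 19)
  24÷4 = 6 each, +1 to first 0
Round 4: Briarlake=29 Cedarfen=21 Elkhorn=27 Fernhollow=35 → close Briarlake (overflow 24)
  29÷3 = 9 each, +1 to first 2
Round 5: Cedarfen=31 Elkhorn=37 Fernhollow=44 → close Fernhollow (overflow 31)
  44÷2 = 22 each, +1 to first 0
Round 6: Cedarfen=53 Elkhorn=59 → close Elkhorn (overflow 44)
  59÷1 = 59 each, +1 to first 0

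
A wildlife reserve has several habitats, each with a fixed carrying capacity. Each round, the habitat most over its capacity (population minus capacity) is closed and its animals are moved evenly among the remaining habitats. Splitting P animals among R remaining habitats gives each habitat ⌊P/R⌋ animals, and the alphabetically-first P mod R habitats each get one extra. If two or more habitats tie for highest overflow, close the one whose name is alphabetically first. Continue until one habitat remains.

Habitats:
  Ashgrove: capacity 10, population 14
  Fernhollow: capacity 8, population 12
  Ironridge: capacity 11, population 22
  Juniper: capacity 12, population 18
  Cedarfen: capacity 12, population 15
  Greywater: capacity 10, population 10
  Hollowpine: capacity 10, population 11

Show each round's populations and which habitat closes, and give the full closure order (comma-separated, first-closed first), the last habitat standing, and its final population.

Closure order: Ironridge, Juniper, Ashgrove, Fernhollow, Cedarfen, Greywater
Last habitat: Hollowpine with 102 animals

Round 1: Ashgrove=14 Cedarfen=15 Fernhollow=12 Greywater=10 Hollowpine=11 Ironridge=22 Juniper=18 → close Ironridge (overflow 11)
  22÷6 = 3 each, +1 to first 4
Round 2: Ashgrove=18 Cedarfen=19 Fernhollow=16 Greywater=14 Hollowpine=14 Juniper=21 → close Juniper (overflow 9)
  21÷5 = 4 each, +1 to first 1
Round 3: Ashgrove=23 Cedarfen=23 Fernhollow=20 Greywater=18 Hollowpine=18 → close Ashgrove (overflow 13)
  23÷4 = 5 each, +1 to first 3
Round 4: Cedarfen=29 Fernhollow=26 Greywater=24 Hollowpine=23 → close Fernhollow (overflow 18)
  26÷3 = 8 each, +1 to first 2
Round 5: Cedarfen=38 Greywater=33 Hollowpine=31 → close Cedarfen (overflow 26)
  38÷2 = 19 each, +1 to first 0
Round 6: Greywater=52 Hollowpine=50 → close Greywater (overflow 42)
  52÷1 = 52 each, +1 to first 0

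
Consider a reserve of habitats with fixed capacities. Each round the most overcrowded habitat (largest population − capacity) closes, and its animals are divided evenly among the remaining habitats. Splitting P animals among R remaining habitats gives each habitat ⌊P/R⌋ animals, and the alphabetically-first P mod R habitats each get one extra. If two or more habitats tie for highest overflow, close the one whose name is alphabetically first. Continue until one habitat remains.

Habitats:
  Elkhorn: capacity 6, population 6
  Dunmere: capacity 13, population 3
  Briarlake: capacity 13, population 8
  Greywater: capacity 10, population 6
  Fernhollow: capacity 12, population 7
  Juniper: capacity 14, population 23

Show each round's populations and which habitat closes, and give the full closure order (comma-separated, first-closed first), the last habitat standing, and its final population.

Round 1: Briarlake=8 Dunmere=3 Elkhorn=6 Fernhollow=7 Greywater=6 Juniper=23 → close Juniper (overflow 9)
  23÷5 = 4 each, +1 to first 3
Round 2: Briarlake=13 Dunmere=8 Elkhorn=11 Fernhollow=11 Greywater=10 → close Elkhorn (overflow 5)
  11÷4 = 2 each, +1 to first 3
Round 3: Briarlake=16 Dunmere=11 Fernhollow=14 Greywater=12 → close Briarlake (overflow 3)
  16÷3 = 5 each, +1 to first 1
Round 4: Dunmere=17 Fernhollow=19 Greywater=17 → close Fernhollow (overflow 7)
  19÷2 = 9 each, +1 to first 1
Round 5: Dunmere=27 Greywater=26 → close Greywater (overflow 16)
  26÷1 = 26 each, +1 to first 0

Closure order: Juniper, Elkhorn, Briarlake, Fernhollow, Greywater
Last habitat: Dunmere with 53 animals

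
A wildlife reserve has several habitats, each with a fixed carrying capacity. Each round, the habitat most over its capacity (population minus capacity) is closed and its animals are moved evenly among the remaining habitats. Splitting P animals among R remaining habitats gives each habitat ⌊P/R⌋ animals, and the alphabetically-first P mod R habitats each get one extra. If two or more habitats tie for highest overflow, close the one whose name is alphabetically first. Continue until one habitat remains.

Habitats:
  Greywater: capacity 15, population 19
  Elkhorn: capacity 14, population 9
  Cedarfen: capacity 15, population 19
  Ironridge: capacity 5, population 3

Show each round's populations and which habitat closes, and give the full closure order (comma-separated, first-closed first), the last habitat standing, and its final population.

Closure order: Cedarfen, Greywater, Ironridge
Last habitat: Elkhorn with 50 animals

Round 1: Cedarfen=19 Elkhorn=9 Greywater=19 Ironridge=3 → close Cedarfen (overflow 4)
  19÷3 = 6 each, +1 to first 1
Round 2: Elkhorn=16 Greywater=25 Ironridge=9 → close Greywater (overflow 10)
  25÷2 = 12 each, +1 to first 1
Round 3: Elkhorn=29 Ironridge=21 → close Ironridge (overflow 16)
  21÷1 = 21 each, +1 to first 0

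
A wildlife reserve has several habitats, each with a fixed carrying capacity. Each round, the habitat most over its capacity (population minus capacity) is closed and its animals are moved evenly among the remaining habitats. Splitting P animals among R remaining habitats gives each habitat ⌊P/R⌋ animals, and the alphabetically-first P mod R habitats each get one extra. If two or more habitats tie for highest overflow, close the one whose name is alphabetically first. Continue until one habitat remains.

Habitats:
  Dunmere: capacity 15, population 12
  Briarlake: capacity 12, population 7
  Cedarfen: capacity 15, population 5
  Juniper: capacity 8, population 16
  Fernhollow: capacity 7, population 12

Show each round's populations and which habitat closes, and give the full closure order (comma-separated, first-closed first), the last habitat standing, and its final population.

Closure order: Juniper, Fernhollow, Dunmere, Briarlake
Last habitat: Cedarfen with 52 animals

Round 1: Briarlake=7 Cedarfen=5 Dunmere=12 Fernhollow=12 Juniper=16 → close Juniper (overflow 8)
  16÷4 = 4 each, +1 to first 0
Round 2: Briarlake=11 Cedarfen=9 Dunmere=16 Fernhollow=16 → close Fernhollow (overflow 9)
  16÷3 = 5 each, +1 to first 1
Round 3: Briarlake=17 Cedarfen=14 Dunmere=21 → close Dunmere (overflow 6)
  21÷2 = 10 each, +1 to first 1
Round 4: Briarlake=28 Cedarfen=24 → close Briarlake (overflow 16)
  28÷1 = 28 each, +1 to first 0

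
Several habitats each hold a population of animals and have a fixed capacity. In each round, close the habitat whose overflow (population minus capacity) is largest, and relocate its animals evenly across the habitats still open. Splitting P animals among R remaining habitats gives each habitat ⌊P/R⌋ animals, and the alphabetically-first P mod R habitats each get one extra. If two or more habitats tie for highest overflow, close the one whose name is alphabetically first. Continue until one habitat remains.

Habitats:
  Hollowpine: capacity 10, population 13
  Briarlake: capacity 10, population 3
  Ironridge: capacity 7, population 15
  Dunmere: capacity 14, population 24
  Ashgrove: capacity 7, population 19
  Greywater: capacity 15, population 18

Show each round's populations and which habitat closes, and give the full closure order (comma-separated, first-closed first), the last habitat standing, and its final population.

Closure order: Ashgrove, Dunmere, Ironridge, Greywater, Hollowpine
Last habitat: Briarlake with 92 animals

Round 1: Ashgrove=19 Briarlake=3 Dunmere=24 Greywater=18 Hollowpine=13 Ironridge=15 → close Ashgrove (overflow 12)
  19÷5 = 3 each, +1 to first 4
Round 2: Briarlake=7 Dunmere=28 Greywater=22 Hollowpine=17 Ironridge=18 → close Dunmere (overflow 14)
  28÷4 = 7 each, +1 to first 0
Round 3: Briarlake=14 Greywater=29 Hollowpine=24 Ironridge=25 → close Ironridge (overflow 18)
  25÷3 = 8 each, +1 to first 1
Round 4: Briarlake=23 Greywater=37 Hollowpine=32 → close Greywater (overflow 22)
  37÷2 = 18 each, +1 to first 1
Round 5: Briarlake=42 Hollowpine=50 → close Hollowpine (overflow 40)
  50÷1 = 50 each, +1 to first 0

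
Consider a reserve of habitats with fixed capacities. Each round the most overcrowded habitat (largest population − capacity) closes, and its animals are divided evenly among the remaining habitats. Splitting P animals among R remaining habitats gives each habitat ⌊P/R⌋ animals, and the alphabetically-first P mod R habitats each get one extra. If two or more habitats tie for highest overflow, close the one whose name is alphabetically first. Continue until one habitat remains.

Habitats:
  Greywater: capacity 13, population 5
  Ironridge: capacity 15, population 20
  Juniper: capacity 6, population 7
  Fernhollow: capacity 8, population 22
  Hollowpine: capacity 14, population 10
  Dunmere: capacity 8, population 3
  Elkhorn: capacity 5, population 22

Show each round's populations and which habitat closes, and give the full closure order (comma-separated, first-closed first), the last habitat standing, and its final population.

Closure order: Elkhorn, Fernhollow, Ironridge, Juniper, Dunmere, Hollowpine
Last habitat: Greywater with 89 animals

Round 1: Dunmere=3 Elkhorn=22 Fernhollow=22 Greywater=5 Hollowpine=10 Ironridge=20 Juniper=7 → close Elkhorn (overflow 17)
  22÷6 = 3 each, +1 to first 4
Round 2: Dunmere=7 Fernhollow=26 Greywater=9 Hollowpine=14 Ironridge=23 Juniper=10 → close Fernhollow (overflow 18)
  26÷5 = 5 each, +1 to first 1
Round 3: Dunmere=13 Greywater=14 Hollowpine=19 Ironridge=28 Juniper=15 → close Ironridge (overflow 13)
  28÷4 = 7 each, +1 to first 0
Round 4: Dunmere=20 Greywater=21 Hollowpine=26 Juniper=22 → close Juniper (overflow 16)
  22÷3 = 7 each, +1 to first 1
Round 5: Dunmere=28 Greywater=28 Hollowpine=33 → close Dunmere (overflow 20)
  28÷2 = 14 each, +1 to first 0
Round 6: Greywater=42 Hollowpine=47 → close Hollowpine (overflow 33)
  47÷1 = 47 each, +1 to first 0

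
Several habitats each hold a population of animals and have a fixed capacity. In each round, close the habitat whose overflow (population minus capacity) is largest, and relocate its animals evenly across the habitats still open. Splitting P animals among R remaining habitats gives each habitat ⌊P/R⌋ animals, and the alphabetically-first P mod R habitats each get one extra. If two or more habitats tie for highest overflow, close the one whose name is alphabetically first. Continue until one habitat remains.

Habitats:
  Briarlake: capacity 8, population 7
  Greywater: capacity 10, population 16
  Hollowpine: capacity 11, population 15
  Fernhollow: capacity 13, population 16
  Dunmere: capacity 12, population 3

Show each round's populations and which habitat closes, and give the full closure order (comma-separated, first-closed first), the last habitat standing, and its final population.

Round 1: Briarlake=7 Dunmere=3 Fernhollow=16 Greywater=16 Hollowpine=15 → close Greywater (overflow 6)
  16÷4 = 4 each, +1 to first 0
Round 2: Briarlake=11 Dunmere=7 Fernhollow=20 Hollowpine=19 → close Hollowpine (overflow 8)
  19÷3 = 6 each, +1 to first 1
Round 3: Briarlake=18 Dunmere=13 Fernhollow=26 → close Fernhollow (overflow 13)
  26÷2 = 13 each, +1 to first 0
Round 4: Briarlake=31 Dunmere=26 → close Briarlake (overflow 23)
  31÷1 = 31 each, +1 to first 0

Closure order: Greywater, Hollowpine, Fernhollow, Briarlake
Last habitat: Dunmere with 57 animals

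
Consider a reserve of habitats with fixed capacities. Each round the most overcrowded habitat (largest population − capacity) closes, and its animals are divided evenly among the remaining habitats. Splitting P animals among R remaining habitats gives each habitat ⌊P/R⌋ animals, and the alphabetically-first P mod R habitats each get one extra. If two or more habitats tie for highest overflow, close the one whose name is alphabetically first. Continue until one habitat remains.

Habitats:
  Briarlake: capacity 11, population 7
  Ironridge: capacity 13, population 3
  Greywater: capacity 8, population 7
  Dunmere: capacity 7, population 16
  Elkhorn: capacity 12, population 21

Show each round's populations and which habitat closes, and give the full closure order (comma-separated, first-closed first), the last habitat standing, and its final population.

Closure order: Dunmere, Elkhorn, Greywater, Briarlake
Last habitat: Ironridge with 54 animals

Round 1: Briarlake=7 Dunmere=16 Elkhorn=21 Greywater=7 Ironridge=3 → close Dunmere (overflow 9)
  16÷4 = 4 each, +1 to first 0
Round 2: Briarlake=11 Elkhorn=25 Greywater=11 Ironridge=7 → close Elkhorn (overflow 13)
  25÷3 = 8 each, +1 to first 1
Round 3: Briarlake=20 Greywater=19 Ironridge=15 → close Greywater (overflow 11)
  19÷2 = 9 each, +1 to first 1
Round 4: Briarlake=30 Ironridge=24 → close Briarlake (overflow 19)
  30÷1 = 30 each, +1 to first 0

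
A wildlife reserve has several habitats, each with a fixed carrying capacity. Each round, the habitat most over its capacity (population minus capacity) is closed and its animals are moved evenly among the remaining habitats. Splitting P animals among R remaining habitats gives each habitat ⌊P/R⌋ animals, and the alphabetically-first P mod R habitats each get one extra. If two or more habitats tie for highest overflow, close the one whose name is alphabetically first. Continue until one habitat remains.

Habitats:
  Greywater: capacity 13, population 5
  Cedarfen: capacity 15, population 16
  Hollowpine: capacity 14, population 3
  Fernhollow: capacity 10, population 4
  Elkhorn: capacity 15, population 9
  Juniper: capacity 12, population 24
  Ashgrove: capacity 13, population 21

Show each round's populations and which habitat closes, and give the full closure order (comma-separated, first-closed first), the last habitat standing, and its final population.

Round 1: Ashgrove=21 Cedarfen=16 Elkhorn=9 Fernhollow=4 Greywater=5 Hollowpine=3 Juniper=24 → close Juniper (overflow 12)
  24÷6 = 4 each, +1 to first 0
Round 2: Ashgrove=25 Cedarfen=20 Elkhorn=13 Fernhollow=8 Greywater=9 Hollowpine=7 → close Ashgrove (overflow 12)
  25÷5 = 5 each, +1 to first 0
Round 3: Cedarfen=25 Elkhorn=18 Fernhollow=13 Greywater=14 Hollowpine=12 → close Cedarfen (overflow 10)
  25÷4 = 6 each, +1 to first 1
Round 4: Elkhorn=25 Fernhollow=19 Greywater=20 Hollowpine=18 → close Elkhorn (overflow 10)
  25÷3 = 8 each, +1 to first 1
Round 5: Fernhollow=28 Greywater=28 Hollowpine=26 → close Fernhollow (overflow 18)
  28÷2 = 14 each, +1 to first 0
Round 6: Greywater=42 Hollowpine=40 → close Greywater (overflow 29)
  42÷1 = 42 each, +1 to first 0

Closure order: Juniper, Ashgrove, Cedarfen, Elkhorn, Fernhollow, Greywater
Last habitat: Hollowpine with 82 animals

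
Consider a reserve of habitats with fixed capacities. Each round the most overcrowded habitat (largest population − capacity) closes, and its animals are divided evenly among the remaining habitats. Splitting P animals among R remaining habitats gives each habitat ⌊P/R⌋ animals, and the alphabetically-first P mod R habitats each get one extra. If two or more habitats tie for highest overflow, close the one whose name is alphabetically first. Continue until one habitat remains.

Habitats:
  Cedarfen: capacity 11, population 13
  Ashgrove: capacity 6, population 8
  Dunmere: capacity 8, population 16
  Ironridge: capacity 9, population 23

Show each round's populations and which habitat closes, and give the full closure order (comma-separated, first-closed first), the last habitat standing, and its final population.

Round 1: Ashgrove=8 Cedarfen=13 Dunmere=16 Ironridge=23 → close Ironridge (overflow 14)
  23÷3 = 7 each, +1 to first 2
Round 2: Ashgrove=16 Cedarfen=21 Dunmere=23 → close Dunmere (overflow 15)
  23÷2 = 11 each, +1 to first 1
Round 3: Ashgrove=28 Cedarfen=32 → close Ashgrove (overflow 22)
  28÷1 = 28 each, +1 to first 0

Closure order: Ironridge, Dunmere, Ashgrove
Last habitat: Cedarfen with 60 animals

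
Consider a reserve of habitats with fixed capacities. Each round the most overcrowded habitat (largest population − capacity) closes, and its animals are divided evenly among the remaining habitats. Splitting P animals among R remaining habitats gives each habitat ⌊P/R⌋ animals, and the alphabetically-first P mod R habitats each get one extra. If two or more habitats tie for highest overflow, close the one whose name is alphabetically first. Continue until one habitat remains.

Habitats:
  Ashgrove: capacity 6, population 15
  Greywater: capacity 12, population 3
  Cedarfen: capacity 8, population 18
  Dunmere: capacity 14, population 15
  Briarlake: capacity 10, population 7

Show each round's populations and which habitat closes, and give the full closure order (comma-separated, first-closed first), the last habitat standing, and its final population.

Closure order: Cedarfen, Ashgrove, Dunmere, Briarlake
Last habitat: Greywater with 58 animals

Round 1: Ashgrove=15 Briarlake=7 Cedarfen=18 Dunmere=15 Greywater=3 → close Cedarfen (overflow 10)
  18÷4 = 4 each, +1 to first 2
Round 2: Ashgrove=20 Briarlake=12 Dunmere=19 Greywater=7 → close Ashgrove (overflow 14)
  20÷3 = 6 each, +1 to first 2
Round 3: Briarlake=19 Dunmere=26 Greywater=13 → close Dunmere (overflow 12)
  26÷2 = 13 each, +1 to first 0
Round 4: Briarlake=32 Greywater=26 → close Briarlake (overflow 22)
  32÷1 = 32 each, +1 to first 0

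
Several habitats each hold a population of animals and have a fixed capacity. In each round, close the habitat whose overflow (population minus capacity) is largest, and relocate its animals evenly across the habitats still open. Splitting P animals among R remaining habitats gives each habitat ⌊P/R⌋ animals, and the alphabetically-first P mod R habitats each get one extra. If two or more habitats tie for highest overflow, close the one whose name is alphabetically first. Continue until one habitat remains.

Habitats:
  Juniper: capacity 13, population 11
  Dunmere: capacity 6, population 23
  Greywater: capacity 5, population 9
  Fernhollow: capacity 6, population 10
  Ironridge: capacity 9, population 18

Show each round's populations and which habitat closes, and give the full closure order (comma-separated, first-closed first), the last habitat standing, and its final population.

Closure order: Dunmere, Ironridge, Fernhollow, Greywater
Last habitat: Juniper with 71 animals

Round 1: Dunmere=23 Fernhollow=10 Greywater=9 Ironridge=18 Juniper=11 → close Dunmere (overflow 17)
  23÷4 = 5 each, +1 to first 3
Round 2: Fernhollow=16 Greywater=15 Ironridge=24 Juniper=16 → close Ironridge (overflow 15)
  24÷3 = 8 each, +1 to first 0
Round 3: Fernhollow=24 Greywater=23 Juniper=24 → close Fernhollow (overflow 18)
  24÷2 = 12 each, +1 to first 0
Round 4: Greywater=35 Juniper=36 → close Greywater (overflow 30)
  35÷1 = 35 each, +1 to first 0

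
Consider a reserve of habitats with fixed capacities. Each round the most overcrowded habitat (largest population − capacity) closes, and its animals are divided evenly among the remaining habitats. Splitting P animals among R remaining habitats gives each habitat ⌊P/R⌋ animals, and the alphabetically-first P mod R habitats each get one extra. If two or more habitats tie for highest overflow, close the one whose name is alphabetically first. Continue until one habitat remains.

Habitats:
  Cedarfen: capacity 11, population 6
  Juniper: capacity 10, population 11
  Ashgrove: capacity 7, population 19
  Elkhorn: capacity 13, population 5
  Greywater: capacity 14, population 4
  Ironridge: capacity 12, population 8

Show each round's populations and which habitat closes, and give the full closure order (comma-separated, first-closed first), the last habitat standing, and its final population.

Closure order: Ashgrove, Juniper, Cedarfen, Ironridge, Elkhorn
Last habitat: Greywater with 53 animals

Round 1: Ashgrove=19 Cedarfen=6 Elkhorn=5 Greywater=4 Ironridge=8 Juniper=11 → close Ashgrove (overflow 12)
  19÷5 = 3 each, +1 to first 4
Round 2: Cedarfen=10 Elkhorn=9 Greywater=8 Ironridge=12 Juniper=14 → close Juniper (overflow 4)
  14÷4 = 3 each, +1 to first 2
Round 3: Cedarfen=14 Elkhorn=13 Greywater=11 Ironridge=15 → close Cedarfen (overflow 3)
  14÷3 = 4 each, +1 to first 2
Round 4: Elkhorn=18 Greywater=16 Ironridge=19 → close Ironridge (overflow 7)
  19÷2 = 9 each, +1 to first 1
Round 5: Elkhorn=28 Greywater=25 → close Elkhorn (overflow 15)
  28÷1 = 28 each, +1 to first 0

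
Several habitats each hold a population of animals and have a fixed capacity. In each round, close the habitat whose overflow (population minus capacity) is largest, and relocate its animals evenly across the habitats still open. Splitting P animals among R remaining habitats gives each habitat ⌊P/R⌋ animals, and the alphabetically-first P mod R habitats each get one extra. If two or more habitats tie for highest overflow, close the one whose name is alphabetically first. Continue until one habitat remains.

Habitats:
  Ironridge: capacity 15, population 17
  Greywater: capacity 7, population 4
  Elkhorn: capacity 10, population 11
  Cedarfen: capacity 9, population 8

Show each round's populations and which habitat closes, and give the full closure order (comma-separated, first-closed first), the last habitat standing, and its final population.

Round 1: Cedarfen=8 Elkhorn=11 Greywater=4 Ironridge=17 → close Ironridge (overflow 2)
  17÷3 = 5 each, +1 to first 2
Round 2: Cedarfen=14 Elkhorn=17 Greywater=9 → close Elkhorn (overflow 7)
  17÷2 = 8 each, +1 to first 1
Round 3: Cedarfen=23 Greywater=17 → close Cedarfen (overflow 14)
  23÷1 = 23 each, +1 to first 0

Closure order: Ironridge, Elkhorn, Cedarfen
Last habitat: Greywater with 40 animals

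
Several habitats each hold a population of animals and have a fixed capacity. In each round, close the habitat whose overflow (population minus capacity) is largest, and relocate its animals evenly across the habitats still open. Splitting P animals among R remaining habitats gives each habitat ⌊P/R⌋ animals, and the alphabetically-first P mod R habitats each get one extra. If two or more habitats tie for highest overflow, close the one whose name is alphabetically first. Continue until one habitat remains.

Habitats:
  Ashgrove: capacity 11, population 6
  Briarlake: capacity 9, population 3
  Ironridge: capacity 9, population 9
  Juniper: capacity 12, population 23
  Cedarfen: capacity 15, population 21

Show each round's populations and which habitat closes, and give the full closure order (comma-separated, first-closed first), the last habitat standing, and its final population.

Closure order: Juniper, Cedarfen, Ironridge, Ashgrove
Last habitat: Briarlake with 62 animals

Round 1: Ashgrove=6 Briarlake=3 Cedarfen=21 Ironridge=9 Juniper=23 → close Juniper (overflow 11)
  23÷4 = 5 each, +1 to first 3
Round 2: Ashgrove=12 Briarlake=9 Cedarfen=27 Ironridge=14 → close Cedarfen (overflow 12)
  27÷3 = 9 each, +1 to first 0
Round 3: Ashgrove=21 Briarlake=18 Ironridge=23 → close Ironridge (overflow 14)
  23÷2 = 11 each, +1 to first 1
Round 4: Ashgrove=33 Briarlake=29 → close Ashgrove (overflow 22)
  33÷1 = 33 each, +1 to first 0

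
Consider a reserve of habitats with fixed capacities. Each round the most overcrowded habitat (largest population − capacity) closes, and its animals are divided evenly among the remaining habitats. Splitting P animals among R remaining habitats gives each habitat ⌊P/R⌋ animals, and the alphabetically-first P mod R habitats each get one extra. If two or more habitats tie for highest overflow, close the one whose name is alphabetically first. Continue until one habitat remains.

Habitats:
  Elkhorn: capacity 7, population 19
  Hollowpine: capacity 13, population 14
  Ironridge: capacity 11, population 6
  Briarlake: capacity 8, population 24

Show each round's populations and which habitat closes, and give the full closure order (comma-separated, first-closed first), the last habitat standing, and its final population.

Round 1: Briarlake=24 Elkhorn=19 Hollowpine=14 Ironridge=6 → close Briarlake (overflow 16)
  24÷3 = 8 each, +1 to first 0
Round 2: Elkhorn=27 Hollowpine=22 Ironridge=14 → close Elkhorn (overflow 20)
  27÷2 = 13 each, +1 to first 1
Round 3: Hollowpine=36 Ironridge=27 → close Hollowpine (overflow 23)
  36÷1 = 36 each, +1 to first 0

Closure order: Briarlake, Elkhorn, Hollowpine
Last habitat: Ironridge with 63 animals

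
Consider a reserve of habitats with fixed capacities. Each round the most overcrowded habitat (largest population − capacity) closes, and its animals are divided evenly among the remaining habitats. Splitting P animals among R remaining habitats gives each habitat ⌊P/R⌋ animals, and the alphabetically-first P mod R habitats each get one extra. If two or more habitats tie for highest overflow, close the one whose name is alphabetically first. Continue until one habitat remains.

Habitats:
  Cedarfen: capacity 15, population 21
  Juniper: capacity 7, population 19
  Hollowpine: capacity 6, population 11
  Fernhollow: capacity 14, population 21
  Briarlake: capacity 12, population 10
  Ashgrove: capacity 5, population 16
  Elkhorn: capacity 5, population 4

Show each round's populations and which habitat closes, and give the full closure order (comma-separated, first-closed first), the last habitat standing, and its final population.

Round 1: Ashgrove=16 Briarlake=10 Cedarfen=21 Elkhorn=4 Fernhollow=21 Hollowpine=11 Juniper=19 → close Juniper (overflow 12)
  19÷6 = 3 each, +1 to first 1
Round 2: Ashgrove=20 Briarlake=13 Cedarfen=24 Elkhorn=7 Fernhollow=24 Hollowpine=14 → close Ashgrove (overflow 15)
  20÷5 = 4 each, +1 to first 0
Round 3: Briarlake=17 Cedarfen=28 Elkhorn=11 Fernhollow=28 Hollowpine=18 → close Fernhollow (overflow 14)
  28÷4 = 7 each, +1 to first 0
Round 4: Briarlake=24 Cedarfen=35 Elkhorn=18 Hollowpine=25 → close Cedarfen (overflow 20)
  35÷3 = 11 each, +1 to first 2
Round 5: Briarlake=36 Elkhorn=30 Hollowpine=36 → close Hollowpine (overflow 30)
  36÷2 = 18 each, +1 to first 0
Round 6: Briarlake=54 Elkhorn=48 → close Elkhorn (overflow 43)
  48÷1 = 48 each, +1 to first 0

Closure order: Juniper, Ashgrove, Fernhollow, Cedarfen, Hollowpine, Elkhorn
Last habitat: Briarlake with 102 animals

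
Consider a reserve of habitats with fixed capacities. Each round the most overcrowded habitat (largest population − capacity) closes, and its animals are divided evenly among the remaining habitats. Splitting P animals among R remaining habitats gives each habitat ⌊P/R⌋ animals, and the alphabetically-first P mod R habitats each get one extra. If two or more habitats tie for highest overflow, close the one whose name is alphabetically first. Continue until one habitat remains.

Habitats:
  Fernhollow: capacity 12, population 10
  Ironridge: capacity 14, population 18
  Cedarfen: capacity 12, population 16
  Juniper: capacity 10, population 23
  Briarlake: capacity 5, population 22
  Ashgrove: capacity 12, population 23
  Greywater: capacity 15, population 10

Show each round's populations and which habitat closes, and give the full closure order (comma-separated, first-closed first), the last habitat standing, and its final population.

Round 1: Ashgrove=23 Briarlake=22 Cedarfen=16 Fernhollow=10 Greywater=10 Ironridge=18 Juniper=23 → close Briarlake (overflow 17)
  22÷6 = 3 each, +1 to first 4
Round 2: Ashgrove=27 Cedarfen=20 Fernhollow=14 Greywater=14 Ironridge=21 Juniper=26 → close Juniper (overflow 16)
  26÷5 = 5 each, +1 to first 1
Round 3: Ashgrove=33 Cedarfen=25 Fernhollow=19 Greywater=19 Ironridge=26 → close Ashgrove (overflow 21)
  33÷4 = 8 each, +1 to first 1
Round 4: Cedarfen=34 Fernhollow=27 Greywater=27 Ironridge=34 → close Cedarfen (overflow 22)
  34÷3 = 11 each, +1 to first 1
Round 5: Fernhollow=39 Greywater=38 Ironridge=45 → close Ironridge (overflow 31)
  45÷2 = 22 each, +1 to first 1
Round 6: Fernhollow=62 Greywater=60 → close Fernhollow (overflow 50)
  62÷1 = 62 each, +1 to first 0

Closure order: Briarlake, Juniper, Ashgrove, Cedarfen, Ironridge, Fernhollow
Last habitat: Greywater with 122 animals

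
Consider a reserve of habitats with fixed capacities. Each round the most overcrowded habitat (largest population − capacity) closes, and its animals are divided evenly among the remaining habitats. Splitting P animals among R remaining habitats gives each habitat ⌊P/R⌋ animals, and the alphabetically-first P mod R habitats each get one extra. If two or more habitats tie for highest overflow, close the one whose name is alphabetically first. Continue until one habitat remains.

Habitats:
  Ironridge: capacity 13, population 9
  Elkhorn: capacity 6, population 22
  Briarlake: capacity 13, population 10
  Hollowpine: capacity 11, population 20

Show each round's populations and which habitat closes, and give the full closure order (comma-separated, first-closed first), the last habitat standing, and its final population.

Closure order: Elkhorn, Hollowpine, Briarlake
Last habitat: Ironridge with 61 animals

Round 1: Briarlake=10 Elkhorn=22 Hollowpine=20 Ironridge=9 → close Elkhorn (overflow 16)
  22÷3 = 7 each, +1 to first 1
Round 2: Briarlake=18 Hollowpine=27 Ironridge=16 → close Hollowpine (overflow 16)
  27÷2 = 13 each, +1 to first 1
Round 3: Briarlake=32 Ironridge=29 → close Briarlake (overflow 19)
  32÷1 = 32 each, +1 to first 0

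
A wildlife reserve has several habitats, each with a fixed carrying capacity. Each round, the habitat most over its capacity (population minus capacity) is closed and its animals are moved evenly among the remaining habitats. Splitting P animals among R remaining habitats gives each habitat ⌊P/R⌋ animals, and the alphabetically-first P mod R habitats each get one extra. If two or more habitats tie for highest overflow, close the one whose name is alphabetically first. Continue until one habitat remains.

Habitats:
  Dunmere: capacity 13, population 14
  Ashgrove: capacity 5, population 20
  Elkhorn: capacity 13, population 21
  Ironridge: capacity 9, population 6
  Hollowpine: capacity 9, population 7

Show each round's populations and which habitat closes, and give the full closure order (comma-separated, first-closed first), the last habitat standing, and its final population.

Closure order: Ashgrove, Elkhorn, Dunmere, Hollowpine
Last habitat: Ironridge with 68 animals

Round 1: Ashgrove=20 Dunmere=14 Elkhorn=21 Hollowpine=7 Ironridge=6 → close Ashgrove (overflow 15)
  20÷4 = 5 each, +1 to first 0
Round 2: Dunmere=19 Elkhorn=26 Hollowpine=12 Ironridge=11 → close Elkhorn (overflow 13)
  26÷3 = 8 each, +1 to first 2
Round 3: Dunmere=28 Hollowpine=21 Ironridge=19 → close Dunmere (overflow 15)
  28÷2 = 14 each, +1 to first 0
Round 4: Hollowpine=35 Ironridge=33 → close Hollowpine (overflow 26)
  35÷1 = 35 each, +1 to first 0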